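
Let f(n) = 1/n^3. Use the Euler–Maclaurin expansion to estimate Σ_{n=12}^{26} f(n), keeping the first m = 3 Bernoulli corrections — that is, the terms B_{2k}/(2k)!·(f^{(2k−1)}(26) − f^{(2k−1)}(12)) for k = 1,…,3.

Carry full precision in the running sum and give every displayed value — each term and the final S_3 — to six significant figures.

S_3 ≈ 0.00306186

Integral: ∫_12^26 1/x^3 dx = 0.00273258.
½[f(12) + f(26)] = ½[0.000578704 + 5.68958e-05] = 0.000317800.
Integral + boundary = 0.00305038.
Correction k=1: B_{2}/2! · (f^{(1)}(26) − f^{(1)}(12)) = 1/12 · (-6.56490e-06 − (-0.000144676)) = 1.15093e-05.
Partial sum through k=1: 0.00306189.
Correction k=2: B_{4}/4! · (f^{(3)}(26) − f^{(3)}(12)) = −1/720 · (-1.94228e-07 − (-2.00939e-05)) = -2.76384e-08.
Partial sum through k=2: 0.00306186.
Correction k=3: B_{6}/6! · (f^{(5)}(26) − f^{(5)}(12)) = 1/30240 · (-1.20674e-08 − (-5.86071e-06)) = 1.93408e-10.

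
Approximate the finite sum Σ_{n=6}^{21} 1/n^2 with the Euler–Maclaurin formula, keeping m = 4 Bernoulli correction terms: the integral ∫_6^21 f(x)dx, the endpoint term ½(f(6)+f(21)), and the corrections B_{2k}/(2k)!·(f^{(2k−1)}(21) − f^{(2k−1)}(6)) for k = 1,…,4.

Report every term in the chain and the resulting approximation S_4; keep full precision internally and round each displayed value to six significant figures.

The integral term ∫_6^21 1/x^2 dx = 0.119048.
½[f(6) + f(21)] = ½[0.0277778 + 0.00226757] = 0.0150227.
Integral + boundary = 0.134070.
Order-1 term: 1/12 · (-0.000215959 − (-0.00925926)) = 0.000753608.
After k=1: 0.134824.
Order-2 term: −1/720 · (-5.87645e-06 − (-0.00308642)) = -4.27853e-06.
After k=2: 0.134820.
Order-3 term: 1/30240 · (-3.99758e-07 − (-0.00257202)) = 8.50402e-08.
After k=3: 0.134820.
Order-4 term: −1/1209600 · (-5.07630e-08 − (-0.00400091)) = -3.30759e-09.

S_4 ≈ 0.134820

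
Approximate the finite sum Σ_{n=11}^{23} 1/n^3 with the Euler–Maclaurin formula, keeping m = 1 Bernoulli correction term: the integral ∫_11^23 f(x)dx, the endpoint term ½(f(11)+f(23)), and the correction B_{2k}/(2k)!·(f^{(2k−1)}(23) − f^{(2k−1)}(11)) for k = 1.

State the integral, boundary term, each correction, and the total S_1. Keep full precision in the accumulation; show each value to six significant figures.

S_1 ≈ 0.00361999

The integral term ∫_11^23 1/x^3 dx = 0.00318705.
½[f(11) + f(23)] = ½[0.000751315 + 8.21895e-05] = 0.000416752.
So far: 0.00360380.
Order-1 term: 1/12 · (-1.07204e-05 − (-0.000204904)) = 1.61820e-05.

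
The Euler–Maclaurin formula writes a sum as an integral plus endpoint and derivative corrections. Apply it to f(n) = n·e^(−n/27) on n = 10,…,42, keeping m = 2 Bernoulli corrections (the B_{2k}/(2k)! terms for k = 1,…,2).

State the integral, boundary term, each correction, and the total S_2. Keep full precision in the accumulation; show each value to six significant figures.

Integral: ∫_10^42 x·e^(−x/27) dx = 296.561.
Endpoint term: (f(10) + f(42))/2 = (6.90479 + 8.86503)/2 = 7.88491.
So far: 304.446.
Order-1 term: 1/12 · (-0.117262 − 0.434746) = -0.0460007.
Running total after k=1: 304.400.
Order-2 term: −1/720 · (0.000418219 − 0.00249068) = 2.87841e-06.

S_2 ≈ 304.400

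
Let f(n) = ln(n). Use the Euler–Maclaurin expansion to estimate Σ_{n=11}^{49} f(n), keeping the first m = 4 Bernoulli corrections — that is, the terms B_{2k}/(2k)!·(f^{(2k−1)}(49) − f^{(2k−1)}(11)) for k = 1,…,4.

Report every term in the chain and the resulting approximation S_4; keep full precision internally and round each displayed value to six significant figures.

S_4 ≈ 129.461

Integral: ∫_11^49 ln(x) dx = 126.322.
Endpoint term: (f(11) + f(49))/2 = (2.39790 + 3.89182)/2 = 3.14486.
Integral + boundary = 129.467.
k=1: B_{2}/(2)! × [f^{(1)}(49) − f^{(1)}(11)] = 1/12 × (0.0204082 − 0.0909091) = -0.00587508.
Running total after k=1: 129.461.
k=2: B_{4}/(4)! × [f^{(3)}(49) − f^{(3)}(11)] = −1/720 × (1.69997e-05 − 0.00150263) = 2.06337e-06.
Running total after k=2: 129.461.
k=3: B_{6}/(6)! × [f^{(5)}(49) − f^{(5)}(11)] = 1/30240 × (8.49632e-08 − 0.000149021) = -4.92514e-09.
Running total after k=3: 129.461.
k=4: B_{8}/(8)! × [f^{(7)}(49) − f^{(7)}(11)] = −1/1209600 × (1.06160e-09 − 3.69474e-05) = 3.05442e-11.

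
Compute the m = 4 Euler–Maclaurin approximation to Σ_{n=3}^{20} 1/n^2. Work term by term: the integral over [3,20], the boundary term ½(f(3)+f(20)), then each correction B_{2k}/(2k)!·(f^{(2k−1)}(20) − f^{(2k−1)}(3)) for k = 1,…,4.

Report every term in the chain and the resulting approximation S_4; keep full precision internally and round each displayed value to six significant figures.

S_4 ≈ 0.346163

Integral: ∫_3^20 1/x^2 dx = 0.283333.
Boundary: ½(f(3) + f(20)) = ½(0.111111 + 0.00250000) = 0.0568056.
Running total after boundary: 0.340139.
Correction k=1: B_{2}/2! · (f^{(1)}(20) − f^{(1)}(3)) = 1/12 · (-0.000250000 − (-0.0740741)) = 0.00615201.
Running total after k=1: 0.346291.
Correction k=2: B_{4}/4! · (f^{(3)}(20) − f^{(3)}(3)) = −1/720 · (-7.50000e-06 − (-0.0987654)) = -0.000137164.
Running total after k=2: 0.346154.
Correction k=3: B_{6}/6! · (f^{(5)}(20) − f^{(5)}(3)) = 1/30240 · (-5.62500e-07 − (-0.329218)) = 1.08868e-05.
Running total after k=3: 0.346165.
Correction k=4: B_{8}/8! · (f^{(7)}(20) − f^{(7)}(3)) = −1/1209600 · (-7.87500e-08 − (-2.04847)) = -1.69351e-06.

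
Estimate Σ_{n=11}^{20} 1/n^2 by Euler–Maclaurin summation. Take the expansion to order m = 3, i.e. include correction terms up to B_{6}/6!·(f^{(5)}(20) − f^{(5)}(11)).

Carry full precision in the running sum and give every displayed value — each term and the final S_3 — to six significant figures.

The integral term ∫_11^20 1/x^2 dx = 0.0409091.
½[f(11) + f(20)] = ½[0.00826446 + 0.00250000] = 0.00538223.
Integral + boundary = 0.0462913.
Order-1 term: 1/12 · (-0.000250000 − (-0.00150263)) = 0.000104386.
Running total after k=1: 0.0463957.
Order-2 term: −1/720 · (-7.50000e-06 − (-0.000149021)) = -1.96557e-07.
Running total after k=2: 0.0463955.
Order-3 term: 1/30240 · (-5.62500e-07 − (-3.69474e-05)) = 1.20320e-09.

S_3 ≈ 0.0463955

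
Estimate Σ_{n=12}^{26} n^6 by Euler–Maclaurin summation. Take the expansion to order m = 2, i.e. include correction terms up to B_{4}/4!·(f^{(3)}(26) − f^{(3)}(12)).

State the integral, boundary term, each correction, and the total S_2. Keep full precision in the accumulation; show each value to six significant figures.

The integral term ∫_12^26 x^6 dx = 1.14228e+09.
Endpoint term: (f(12) + f(26))/2 = (2.98598e+06 + 3.08916e+08)/2 = 1.55951e+08.
Integral + boundary = 1.29823e+09.
Correction k=1: B_{2}/2! · (f^{(1)}(26) − f^{(1)}(12)) = 1/12 · (7.12883e+07 − 1.49299e+06) = 5.81627e+06.
After k=1: 1.30405e+09.
Correction k=2: B_{4}/4! · (f^{(3)}(26) − f^{(3)}(12)) = −1/720 · (2.10912e+06 − 207360) = -2641.33.

S_2 ≈ 1.30405e+09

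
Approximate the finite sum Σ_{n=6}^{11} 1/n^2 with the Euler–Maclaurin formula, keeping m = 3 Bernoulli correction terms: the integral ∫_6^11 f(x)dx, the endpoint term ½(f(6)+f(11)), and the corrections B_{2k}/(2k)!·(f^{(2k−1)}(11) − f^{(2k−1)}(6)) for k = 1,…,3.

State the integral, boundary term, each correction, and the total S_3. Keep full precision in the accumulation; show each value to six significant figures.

S_3 ≈ 0.0944211

The integral term ∫_6^11 1/x^2 dx = 0.0757576.
Endpoint term: (f(6) + f(11))/2 = (0.0277778 + 0.00826446)/2 = 0.0180211.
Integral + boundary = 0.0937787.
k=1: B_{2}/(2)! × [f^{(1)}(11) − f^{(1)}(6)] = 1/12 × (-0.00150263 − (-0.00925926)) = 0.000646386.
Partial sum through k=1: 0.0944251.
k=2: B_{4}/(4)! × [f^{(3)}(11) − f^{(3)}(6)] = −1/720 × (-0.000149021 − (-0.00308642)) = -4.07972e-06.
Partial sum through k=2: 0.0944210.
k=3: B_{6}/(6)! × [f^{(5)}(11) − f^{(5)}(6)] = 1/30240 × (-3.69474e-05 − (-0.00257202)) = 8.38316e-08.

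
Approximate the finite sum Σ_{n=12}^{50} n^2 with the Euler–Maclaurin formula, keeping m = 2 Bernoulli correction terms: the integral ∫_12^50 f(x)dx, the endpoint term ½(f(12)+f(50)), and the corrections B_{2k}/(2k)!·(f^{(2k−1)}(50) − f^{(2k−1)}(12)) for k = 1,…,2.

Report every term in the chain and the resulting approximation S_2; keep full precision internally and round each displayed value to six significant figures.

S_2 ≈ 42419.0

The integral term ∫_12^50 x^2 dx = 41090.7.
Endpoint term: (f(12) + f(50))/2 = (144.000 + 2500.00)/2 = 1322.00.
Running total after boundary: 42412.7.
Correction k=1: B_{2}/2! · (f^{(1)}(50) − f^{(1)}(12)) = 1/12 · (100.000 − 24.0000) = 6.33333.
Running total after k=1: 42419.0.
Correction k=2: B_{4}/4! · (f^{(3)}(50) − f^{(3)}(12)) = −1/720 · (0.00000 − 0.00000) = 0.00000.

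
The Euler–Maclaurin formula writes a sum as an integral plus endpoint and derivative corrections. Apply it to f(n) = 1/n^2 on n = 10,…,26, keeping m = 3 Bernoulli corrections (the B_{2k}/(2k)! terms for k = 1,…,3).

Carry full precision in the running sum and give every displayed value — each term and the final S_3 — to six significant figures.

S_3 ≈ 0.0674350

The integral term ∫_10^26 1/x^2 dx = 0.0615385.
½[f(10) + f(26)] = ½[0.0100000 + 0.00147929] = 0.00573964.
Integral + boundary = 0.0672781.
Correction k=1: B_{2}/2! · (f^{(1)}(26) − f^{(1)}(10)) = 1/12 · (-0.000113792 − (-0.00200000)) = 0.000157184.
Partial sum through k=1: 0.0674353.
Correction k=2: B_{4}/4! · (f^{(3)}(26) − f^{(3)}(10)) = −1/720 · (-2.01997e-06 − (-0.000240000)) = -3.30528e-07.
Partial sum through k=2: 0.0674350.
Correction k=3: B_{6}/6! · (f^{(5)}(26) − f^{(5)}(10)) = 1/30240 · (-8.96436e-08 − (-7.20000e-05)) = 2.37799e-09.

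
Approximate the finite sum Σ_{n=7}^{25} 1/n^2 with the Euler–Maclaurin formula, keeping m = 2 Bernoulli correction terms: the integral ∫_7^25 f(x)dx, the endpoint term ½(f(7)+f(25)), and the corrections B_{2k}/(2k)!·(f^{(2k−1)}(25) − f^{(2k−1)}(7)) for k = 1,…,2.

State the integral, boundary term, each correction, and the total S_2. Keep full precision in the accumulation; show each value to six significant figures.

∫_7^25 1/x^2 dx evaluates to 0.102857.
½[f(7) + f(25)] = ½[0.0204082 + 0.00160000] = 0.0110041.
Integral + boundary = 0.113861.
Order-1 term: 1/12 · (-0.000128000 − (-0.00583090)) = 0.000475242.
After k=1: 0.114336.
Order-2 term: −1/720 · (-2.45760e-06 − (-0.00142798)) = -1.97989e-06.

S_2 ≈ 0.114334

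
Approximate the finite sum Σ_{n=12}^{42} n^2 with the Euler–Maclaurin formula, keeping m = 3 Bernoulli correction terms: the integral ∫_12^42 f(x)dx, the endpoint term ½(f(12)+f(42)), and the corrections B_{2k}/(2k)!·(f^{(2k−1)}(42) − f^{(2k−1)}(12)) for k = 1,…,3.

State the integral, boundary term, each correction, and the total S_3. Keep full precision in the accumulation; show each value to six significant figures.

S_3 ≈ 25079.0

∫_12^42 x^2 dx evaluates to 24120.0.
½[f(12) + f(42)] = ½[144.000 + 1764.00] = 954.000.
Integral + boundary = 25074.0.
Order-1 term: 1/12 · (84.0000 − 24.0000) = 5.00000.
Partial sum through k=1: 25079.0.
Order-2 term: −1/720 · (0.00000 − 0.00000) = 0.00000.
Partial sum through k=2: 25079.0.
Order-3 term: 1/30240 · (0.00000 − 0.00000) = 0.00000.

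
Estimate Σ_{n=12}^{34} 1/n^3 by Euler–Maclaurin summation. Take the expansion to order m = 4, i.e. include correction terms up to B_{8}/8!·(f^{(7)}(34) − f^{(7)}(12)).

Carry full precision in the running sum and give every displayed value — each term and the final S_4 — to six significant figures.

S_4 ≈ 0.00335361

The integral term ∫_12^34 1/x^3 dx = 0.00303970.
Boundary: ½(f(12) + f(34)) = ½(0.000578704 + 2.54427e-05) = 0.000302073.
So far: 0.00334177.
Order-1 term: 1/12 · (-2.24494e-06 − (-0.000144676)) = 1.18692e-05.
After k=1: 0.00335364.
Order-2 term: −1/720 · (-3.88399e-08 − (-2.00939e-05)) = -2.78542e-08.
After k=2: 0.00335361.
Order-3 term: 1/30240 · (-1.41114e-09 − (-5.86071e-06)) = 1.93760e-10.
After k=3: 0.00335361.
Order-4 term: −1/1209600 · (-8.78909e-11 − (-2.93036e-06)) = -2.42251e-12.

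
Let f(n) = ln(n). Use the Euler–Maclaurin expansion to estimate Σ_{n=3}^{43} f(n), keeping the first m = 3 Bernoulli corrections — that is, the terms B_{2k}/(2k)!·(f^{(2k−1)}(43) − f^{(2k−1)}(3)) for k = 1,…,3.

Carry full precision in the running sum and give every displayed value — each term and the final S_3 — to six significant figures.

The integral term ∫_3^43 ln(x) dx = 118.436.
Endpoint term: (f(3) + f(43))/2 = (1.09861 + 3.76120)/2 = 2.42991.
Running total after boundary: 120.866.
Order-1 term: 1/12 · (0.0232558 − 0.333333) = -0.0258398.
Partial sum through k=1: 120.840.
Order-2 term: −1/720 · (2.51550e-05 − 0.0740741) = 0.000102846.
Partial sum through k=2: 120.840.
Order-3 term: 1/30240 · (1.63256e-07 − 0.0987654) = -3.26605e-06.

S_3 ≈ 120.840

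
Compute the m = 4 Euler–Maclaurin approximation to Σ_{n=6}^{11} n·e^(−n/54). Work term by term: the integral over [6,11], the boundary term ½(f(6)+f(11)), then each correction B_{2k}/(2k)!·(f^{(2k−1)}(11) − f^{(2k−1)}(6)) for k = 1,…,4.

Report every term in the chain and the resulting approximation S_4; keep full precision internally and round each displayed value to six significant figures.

S_4 ≈ 43.3170

Integral: ∫_6^11 x·e^(−x/54) dx = 36.1583.
½[f(6) + f(11)] = ½[5.36904 + 8.97274] = 7.17089.
Running total after boundary: 43.3291.
Order-1 term: 1/12 · (0.649542 − 0.795413) = -0.0121559.
After k=1: 43.3170.
Order-2 term: −1/720 · (0.000782219 − 0.000886520) = 1.44862e-07.
After k=2: 43.3170.
Order-3 term: 1/30240 · (4.60112e-07 − 5.14494e-07) = -1.79834e-12.
After k=3: 43.3170.
Order-4 term: −1/1209600 · (2.23585e-10 − 2.48617e-10) = 2.06950e-17.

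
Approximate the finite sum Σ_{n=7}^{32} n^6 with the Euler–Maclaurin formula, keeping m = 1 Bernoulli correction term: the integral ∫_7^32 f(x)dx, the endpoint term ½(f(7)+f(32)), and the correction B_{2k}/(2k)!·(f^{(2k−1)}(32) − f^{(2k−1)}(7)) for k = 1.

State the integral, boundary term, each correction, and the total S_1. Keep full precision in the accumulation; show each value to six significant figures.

S_1 ≈ 5.46211e+09

Integral: ∫_7^32 x^6 dx = 4.90842e+09.
Boundary: ½(f(7) + f(32)) = ½(117649 + 1.07374e+09) = 5.36930e+08.
Running total after boundary: 5.44535e+09.
k=1: B_{2}/(2)! × [f^{(1)}(32) − f^{(1)}(7)] = 1/12 × (2.01327e+08 − 100842) = 1.67688e+07.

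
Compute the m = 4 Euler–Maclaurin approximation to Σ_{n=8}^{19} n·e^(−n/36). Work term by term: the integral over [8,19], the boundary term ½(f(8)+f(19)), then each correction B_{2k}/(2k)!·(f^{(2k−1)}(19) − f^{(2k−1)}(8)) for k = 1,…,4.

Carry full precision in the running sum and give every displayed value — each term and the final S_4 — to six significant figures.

S_4 ≈ 109.116

Integral: ∫_8^19 x·e^(−x/36) dx = 100.337.
Boundary: ½(f(8) + f(19)) = ½(6.40590 + 11.2084) = 8.80714.
Running total after boundary: 109.145.
k=1: B_{2}/(2)! × [f^{(1)}(19) − f^{(1)}(8)] = 1/12 × (0.278571 − 0.622796) = -0.0286854.
After k=1: 109.116.
k=2: B_{4}/(4)! × [f^{(3)}(19) − f^{(3)}(8)] = −1/720 × (0.00112531 − 0.00171626) = 8.20764e-07.
After k=2: 109.116.
k=3: B_{6}/(6)! × [f^{(5)}(19) − f^{(5)}(8)] = 1/30240 × (1.57073e-06 − 2.27775e-06) = -2.33802e-11.
After k=3: 109.116.
k=4: B_{8}/(8)! × [f^{(7)}(19) − f^{(7)}(8)] = −1/1209600 × (1.75399e-09 − 2.49323e-09) = 6.11144e-16.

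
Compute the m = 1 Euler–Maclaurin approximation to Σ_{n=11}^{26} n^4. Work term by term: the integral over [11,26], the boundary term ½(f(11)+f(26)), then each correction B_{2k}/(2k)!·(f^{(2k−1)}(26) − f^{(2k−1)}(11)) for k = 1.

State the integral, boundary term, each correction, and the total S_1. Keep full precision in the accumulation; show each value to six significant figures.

S_1 ≈ 2.58529e+06

∫_11^26 x^4 dx evaluates to 2.34406e+06.
Boundary: ½(f(11) + f(26)) = ½(14641.0 + 456976) = 235808.
Running total after boundary: 2.57987e+06.
k=1: B_{2}/(2)! × [f^{(1)}(26) − f^{(1)}(11)] = 1/12 × (70304.0 − 5324.00) = 5415.00.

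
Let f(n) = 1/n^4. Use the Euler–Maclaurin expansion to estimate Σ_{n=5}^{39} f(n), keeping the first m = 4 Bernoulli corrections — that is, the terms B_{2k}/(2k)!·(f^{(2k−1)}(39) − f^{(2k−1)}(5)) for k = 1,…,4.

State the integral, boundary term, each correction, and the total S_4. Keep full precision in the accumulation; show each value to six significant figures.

The integral term ∫_5^39 1/x^4 dx = 0.00266105.
Boundary: ½(f(5) + f(39)) = ½(0.00160000 + 4.32257e-07) = 0.000800216.
So far: 0.00346126.
Correction k=1: B_{2}/2! · (f^{(1)}(39) − f^{(1)}(5)) = 1/12 · (-4.43340e-08 − (-0.00128000)) = 0.000106663.
After k=1: 0.00356793.
Correction k=2: B_{4}/4! · (f^{(3)}(39) − f^{(3)}(5)) = −1/720 · (-8.74438e-10 − (-0.00153600)) = -2.13333e-06.
After k=2: 0.00356579.
Correction k=3: B_{6}/6! · (f^{(5)}(39) − f^{(5)}(5)) = 1/30240 · (-3.21950e-11 − (-0.00344064)) = 1.13778e-07.
After k=3: 0.00356591.
Correction k=4: B_{8}/8! · (f^{(7)}(39) − f^{(7)}(5)) = −1/1209600 · (-1.90503e-12 − (-0.0123863)) = -1.02400e-08.

S_4 ≈ 0.00356590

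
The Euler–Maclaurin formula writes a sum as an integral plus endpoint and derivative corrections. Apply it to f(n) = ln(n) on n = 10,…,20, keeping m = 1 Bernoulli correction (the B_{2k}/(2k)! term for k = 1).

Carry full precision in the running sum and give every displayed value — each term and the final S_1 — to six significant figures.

S_1 ≈ 29.5338

∫_10^20 ln(x) dx evaluates to 26.8888.
Endpoint term: (f(10) + f(20))/2 = (2.30259 + 2.99573)/2 = 2.64916.
So far: 29.5380.
k=1: B_{2}/(2)! × [f^{(1)}(20) − f^{(1)}(10)] = 1/12 × (0.0500000 − 0.100000) = -0.00416667.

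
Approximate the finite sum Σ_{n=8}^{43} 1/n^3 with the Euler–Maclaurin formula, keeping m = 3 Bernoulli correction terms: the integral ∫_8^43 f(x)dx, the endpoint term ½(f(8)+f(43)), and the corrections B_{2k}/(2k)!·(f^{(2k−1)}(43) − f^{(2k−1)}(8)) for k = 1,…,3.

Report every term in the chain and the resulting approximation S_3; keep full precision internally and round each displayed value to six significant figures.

S_3 ≈ 0.00858558

The integral term ∫_8^43 1/x^3 dx = 0.00754208.
Endpoint term: (f(8) + f(43))/2 = (0.00195312 + 1.25775e-05)/2 = 0.000982851.
Integral + boundary = 0.00852493.
Correction k=1: B_{2}/2! · (f^{(1)}(43) − f^{(1)}(8)) = 1/12 · (-8.77501e-07 − (-0.000732422)) = 6.09620e-05.
After k=1: 0.00858590.
Correction k=2: B_{4}/4! · (f^{(3)}(43) − f^{(3)}(8)) = −1/720 · (-9.49162e-09 − (-0.000228882)) = -3.17878e-07.
After k=2: 0.00858558.
Correction k=3: B_{6}/6! · (f^{(5)}(43) − f^{(5)}(8)) = 1/30240 · (-2.15602e-10 − (-0.000150204)) = 4.96705e-09.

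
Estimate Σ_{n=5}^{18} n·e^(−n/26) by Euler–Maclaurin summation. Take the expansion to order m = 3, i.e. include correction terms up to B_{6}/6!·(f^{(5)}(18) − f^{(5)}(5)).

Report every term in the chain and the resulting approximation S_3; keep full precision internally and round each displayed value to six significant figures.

The integral term ∫_5^18 x·e^(−x/26) dx = 92.5123.
Endpoint term: (f(5) + f(18))/2 = (4.12526 + 9.00756)/2 = 6.56641.
Integral + boundary = 99.0787.
Order-1 term: 1/12 · (0.153975 − 0.666389) = -0.0427011.
Partial sum through k=1: 99.0360.
Order-2 term: −1/720 · (0.00170831 − 0.00342677) = 2.38675e-06.
Partial sum through k=2: 99.0360.
Order-3 term: 1/30240 · (4.71722e-06 − 8.68011e-06) = -1.31048e-10.

S_3 ≈ 99.0360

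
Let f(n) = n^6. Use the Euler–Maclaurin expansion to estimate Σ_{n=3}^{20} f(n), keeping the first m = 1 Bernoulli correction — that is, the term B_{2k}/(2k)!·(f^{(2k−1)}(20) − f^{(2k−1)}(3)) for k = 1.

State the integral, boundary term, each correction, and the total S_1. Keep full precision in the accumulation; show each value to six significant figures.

S_1 ≈ 2.16457e+08

Integral: ∫_3^20 x^6 dx = 1.82857e+08.
½[f(3) + f(20)] = ½[729.000 + 6.40000e+07] = 3.20004e+07.
Running total after boundary: 2.14857e+08.
k=1: B_{2}/(2)! × [f^{(1)}(20) − f^{(1)}(3)] = 1/12 × (1.92000e+07 − 1458.00) = 1.59988e+06.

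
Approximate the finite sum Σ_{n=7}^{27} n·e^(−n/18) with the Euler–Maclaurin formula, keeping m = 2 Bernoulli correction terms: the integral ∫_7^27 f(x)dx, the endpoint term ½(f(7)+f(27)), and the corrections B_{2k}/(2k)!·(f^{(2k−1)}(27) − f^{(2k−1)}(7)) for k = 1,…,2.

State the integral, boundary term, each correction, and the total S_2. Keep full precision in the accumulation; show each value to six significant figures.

S_2 ≈ 129.620

Integral: ∫_7^27 x·e^(−x/18) dx = 124.279.
Boundary: ½(f(7) + f(27)) = ½(4.74467 + 6.02451) = 5.38459.
Running total after boundary: 129.663.
k=1: B_{2}/(2)! × [f^{(1)}(27) − f^{(1)}(7)] = 1/12 × (-0.111565 − 0.414217) = -0.0438152.
Running total after k=1: 129.620.
k=2: B_{4}/(4)! × [f^{(3)}(27) − f^{(3)}(7)] = −1/720 × (0.00103301 − 0.00546246) = 6.15201e-06.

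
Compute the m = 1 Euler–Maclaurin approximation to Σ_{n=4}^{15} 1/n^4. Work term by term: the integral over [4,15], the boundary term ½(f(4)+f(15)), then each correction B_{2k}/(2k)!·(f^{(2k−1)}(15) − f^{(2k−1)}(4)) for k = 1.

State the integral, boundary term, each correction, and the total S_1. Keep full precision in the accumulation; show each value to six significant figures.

S_1 ≈ 0.00739765

Integral: ∫_4^15 1/x^4 dx = 0.00510957.
Boundary: ½(f(4) + f(15)) = ½(0.00390625 + 1.97531e-05) = 0.00196300.
Running total after boundary: 0.00707257.
k=1: B_{2}/(2)! × [f^{(1)}(15) − f^{(1)}(4)] = 1/12 × (-5.26749e-06 − (-0.00390625)) = 0.000325082.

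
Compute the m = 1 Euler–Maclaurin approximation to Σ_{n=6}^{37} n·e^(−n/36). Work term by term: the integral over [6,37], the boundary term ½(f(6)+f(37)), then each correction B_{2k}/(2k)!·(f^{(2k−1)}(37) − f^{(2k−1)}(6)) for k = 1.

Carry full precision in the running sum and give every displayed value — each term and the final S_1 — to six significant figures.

Integral: ∫_6^37 x·e^(−x/36) dx = 339.579.
½[f(6) + f(37)] = ½[5.07889 + 13.2386] = 9.15877.
Integral + boundary = 348.738.
Correction k=1: B_{2}/2! · (f^{(1)}(37) − f^{(1)}(6)) = 1/12 · (-0.00993892 − 0.705401) = -0.0596117.

S_1 ≈ 348.678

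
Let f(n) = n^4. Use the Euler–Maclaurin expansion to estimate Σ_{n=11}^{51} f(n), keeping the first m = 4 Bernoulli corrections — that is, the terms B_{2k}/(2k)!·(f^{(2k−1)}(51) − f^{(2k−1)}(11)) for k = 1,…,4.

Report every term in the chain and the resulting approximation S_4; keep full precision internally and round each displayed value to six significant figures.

Integral: ∫_11^51 x^4 dx = 6.89728e+07.
Boundary: ½(f(11) + f(51)) = ½(14641.0 + 6.76520e+06) = 3.38992e+06.
Running total after boundary: 7.23628e+07.
Correction k=1: B_{2}/2! · (f^{(1)}(51) − f^{(1)}(11)) = 1/12 · (530604 − 5324.00) = 43773.3.
Running total after k=1: 7.24065e+07.
Correction k=2: B_{4}/4! · (f^{(3)}(51) − f^{(3)}(11)) = −1/720 · (1224.00 − 264.000) = -1.33333.
Running total after k=2: 7.24065e+07.
Correction k=3: B_{6}/6! · (f^{(5)}(51) − f^{(5)}(11)) = 1/30240 · (0.00000 − 0.00000) = 0.00000.
Running total after k=3: 7.24065e+07.
Correction k=4: B_{8}/8! · (f^{(7)}(51) − f^{(7)}(11)) = −1/1209600 · (0.00000 − 0.00000) = 0.00000.

S_4 ≈ 7.24065e+07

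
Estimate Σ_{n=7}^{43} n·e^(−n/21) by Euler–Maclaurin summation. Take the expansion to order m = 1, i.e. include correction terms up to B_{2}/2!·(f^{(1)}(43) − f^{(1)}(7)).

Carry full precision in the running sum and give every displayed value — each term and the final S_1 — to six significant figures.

∫_7^43 x·e^(−x/21) dx evaluates to 247.888.
Boundary: ½(f(7) + f(43)) = ½(5.01572 + 5.54880) = 5.28226.
Integral + boundary = 253.171.
Correction k=1: B_{2}/2! · (f^{(1)}(43) − f^{(1)}(7)) = 1/12 · (-0.135187 − 0.477688) = -0.0510728.

S_1 ≈ 253.119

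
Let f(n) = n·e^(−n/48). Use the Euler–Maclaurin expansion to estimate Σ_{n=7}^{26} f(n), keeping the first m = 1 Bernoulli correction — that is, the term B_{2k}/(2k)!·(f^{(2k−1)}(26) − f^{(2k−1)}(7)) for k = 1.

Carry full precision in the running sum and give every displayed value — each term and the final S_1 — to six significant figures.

S_1 ≈ 225.831

The integral term ∫_7^26 x·e^(−x/48) dx = 215.282.
½[f(7) + f(26)] = ½[6.05011 + 15.1262] = 10.5882.
Running total after boundary: 225.870.
Order-1 term: 1/12 · (0.266648 − 0.738258) = -0.0393008.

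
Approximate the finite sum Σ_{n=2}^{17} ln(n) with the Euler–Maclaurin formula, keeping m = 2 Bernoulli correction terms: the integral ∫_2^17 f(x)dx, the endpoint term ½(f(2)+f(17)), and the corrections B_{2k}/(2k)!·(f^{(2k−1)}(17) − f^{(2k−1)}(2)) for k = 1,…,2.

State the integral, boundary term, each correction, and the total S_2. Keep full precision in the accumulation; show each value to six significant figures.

S_2 ≈ 33.5051

∫_2^17 ln(x) dx evaluates to 31.7783.
Endpoint term: (f(2) + f(17))/2 = (0.693147 + 2.83321)/2 = 1.76318.
Integral + boundary = 33.5415.
k=1: B_{2}/(2)! × [f^{(1)}(17) − f^{(1)}(2)] = 1/12 × (0.0588235 − 0.500000) = -0.0367647.
After k=1: 33.5047.
k=2: B_{4}/(4)! × [f^{(3)}(17) − f^{(3)}(2)] = −1/720 × (0.000407083 − 0.250000) = 0.000346657.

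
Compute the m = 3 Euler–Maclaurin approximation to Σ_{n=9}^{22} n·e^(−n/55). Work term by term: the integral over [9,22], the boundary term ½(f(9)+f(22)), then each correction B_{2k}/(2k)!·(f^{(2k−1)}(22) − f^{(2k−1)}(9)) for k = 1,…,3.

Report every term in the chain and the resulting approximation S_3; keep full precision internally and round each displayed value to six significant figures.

S_3 ≈ 161.022

Integral: ∫_9^22 x·e^(−x/55) dx = 149.853.
½[f(9) + f(22)] = ½[7.64146 + 14.7470] = 11.1942.
So far: 161.047.
k=1: B_{2}/(2)! × [f^{(1)}(22) − f^{(1)}(9)] = 1/12 × (0.402192 − 0.710115) = -0.0256603.
After k=1: 161.022.
k=2: B_{4}/(4)! × [f^{(3)}(22) − f^{(3)}(9)] = −1/720 × (0.000576143 − 0.000796105) = 3.05502e-07.
After k=2: 161.022.
k=3: B_{6}/(6)! × [f^{(5)}(22) − f^{(5)}(9)] = 1/30240 × (3.36968e-07 − 4.48747e-07) = -3.69639e-12.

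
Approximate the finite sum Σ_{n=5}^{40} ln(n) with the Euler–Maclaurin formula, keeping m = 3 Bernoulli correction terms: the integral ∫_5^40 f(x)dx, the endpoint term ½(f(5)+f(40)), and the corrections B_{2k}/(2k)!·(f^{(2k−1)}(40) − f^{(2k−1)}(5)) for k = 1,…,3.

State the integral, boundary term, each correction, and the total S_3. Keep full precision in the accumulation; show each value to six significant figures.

Integral: ∫_5^40 ln(x) dx = 104.508.
½[f(5) + f(40)] = ½[1.60944 + 3.68888] = 2.64916.
Running total after boundary: 107.157.
Order-1 term: 1/12 · (0.0250000 − 0.200000) = -0.0145833.
Partial sum through k=1: 107.143.
Order-2 term: −1/720 · (3.12500e-05 − 0.0160000) = 2.21788e-05.
Partial sum through k=2: 107.143.
Order-3 term: 1/30240 · (2.34375e-07 − 0.00768000) = -2.53961e-07.

S_3 ≈ 107.143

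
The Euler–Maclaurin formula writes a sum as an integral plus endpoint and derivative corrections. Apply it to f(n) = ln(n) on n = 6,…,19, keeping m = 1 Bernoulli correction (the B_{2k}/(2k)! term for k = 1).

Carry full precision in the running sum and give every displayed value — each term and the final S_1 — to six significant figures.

The integral term ∫_6^19 ln(x) dx = 32.1938.
Boundary: ½(f(6) + f(19)) = ½(1.79176 + 2.94444) = 2.36810.
So far: 34.5619.
Correction k=1: B_{2}/2! · (f^{(1)}(19) − f^{(1)}(6)) = 1/12 · (0.0526316 − 0.166667) = -0.00950292.

S_1 ≈ 34.5524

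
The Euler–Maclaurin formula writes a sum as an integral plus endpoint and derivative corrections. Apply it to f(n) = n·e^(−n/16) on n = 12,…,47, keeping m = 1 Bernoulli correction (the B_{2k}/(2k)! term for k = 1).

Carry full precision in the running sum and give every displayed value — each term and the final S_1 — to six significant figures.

S_1 ≈ 162.259

Integral: ∫_12^47 x·e^(−x/16) dx = 158.198.
Endpoint term: (f(12) + f(47))/2 = (5.66840 + 2.49091)/2 = 4.07965.
Integral + boundary = 162.278.
Order-1 term: 1/12 · (-0.102684 − 0.118092) = -0.0183979.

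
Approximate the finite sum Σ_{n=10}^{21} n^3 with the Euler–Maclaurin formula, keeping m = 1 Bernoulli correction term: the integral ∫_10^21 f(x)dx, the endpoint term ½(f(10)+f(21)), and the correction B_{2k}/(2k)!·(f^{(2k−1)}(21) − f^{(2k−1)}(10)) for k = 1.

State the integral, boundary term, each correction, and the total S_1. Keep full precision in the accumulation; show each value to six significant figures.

S_1 ≈ 51336.0

∫_10^21 x^3 dx evaluates to 46120.2.
Boundary: ½(f(10) + f(21)) = ½(1000.00 + 9261.00) = 5130.50.
Integral + boundary = 51250.8.
k=1: B_{2}/(2)! × [f^{(1)}(21) − f^{(1)}(10)] = 1/12 × (1323.00 − 300.000) = 85.2500.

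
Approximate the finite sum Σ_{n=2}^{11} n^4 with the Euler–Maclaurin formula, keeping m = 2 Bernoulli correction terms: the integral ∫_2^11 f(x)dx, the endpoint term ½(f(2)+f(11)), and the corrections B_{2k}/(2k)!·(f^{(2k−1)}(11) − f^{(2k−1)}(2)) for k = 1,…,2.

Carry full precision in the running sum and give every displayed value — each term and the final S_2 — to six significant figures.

S_2 ≈ 39973.0

Integral: ∫_2^11 x^4 dx = 32203.8.
½[f(2) + f(11)] = ½[16.0000 + 14641.0] = 7328.50.
Integral + boundary = 39532.3.
k=1: B_{2}/(2)! × [f^{(1)}(11) − f^{(1)}(2)] = 1/12 × (5324.00 − 32.0000) = 441.000.
Running total after k=1: 39973.3.
k=2: B_{4}/(4)! × [f^{(3)}(11) − f^{(3)}(2)] = −1/720 × (264.000 − 48.0000) = -0.300000.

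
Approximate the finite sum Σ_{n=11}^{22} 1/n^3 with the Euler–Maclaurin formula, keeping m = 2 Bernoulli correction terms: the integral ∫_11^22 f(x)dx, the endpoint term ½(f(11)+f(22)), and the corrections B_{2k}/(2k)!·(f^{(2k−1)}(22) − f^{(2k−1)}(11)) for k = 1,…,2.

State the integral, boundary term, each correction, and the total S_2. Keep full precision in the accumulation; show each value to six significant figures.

S_2 ≈ 0.00353775

The integral term ∫_11^22 1/x^3 dx = 0.00309917.
Endpoint term: (f(11) + f(22))/2 = (0.000751315 + 9.39144e-05)/2 = 0.000422615.
Integral + boundary = 0.00352179.
Order-1 term: 1/12 · (-1.28065e-05 − (-0.000204904)) = 1.60081e-05.
Partial sum through k=1: 0.00353780.
Order-2 term: −1/720 · (-5.29194e-07 − (-3.38684e-05)) = -4.63045e-08.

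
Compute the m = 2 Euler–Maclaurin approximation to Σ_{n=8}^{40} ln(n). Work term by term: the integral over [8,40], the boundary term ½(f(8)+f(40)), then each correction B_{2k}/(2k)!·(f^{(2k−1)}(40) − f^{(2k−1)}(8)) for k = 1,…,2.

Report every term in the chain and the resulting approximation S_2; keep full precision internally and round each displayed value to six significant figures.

S_2 ≈ 101.795

Integral: ∫_8^40 ln(x) dx = 98.9196.
½[f(8) + f(40)] = ½[2.07944 + 3.68888] = 2.88416.
Integral + boundary = 101.804.
Order-1 term: 1/12 · (0.0250000 − 0.125000) = -0.00833333.
After k=1: 101.795.
Order-2 term: −1/720 · (3.12500e-05 − 0.00390625) = 5.38194e-06.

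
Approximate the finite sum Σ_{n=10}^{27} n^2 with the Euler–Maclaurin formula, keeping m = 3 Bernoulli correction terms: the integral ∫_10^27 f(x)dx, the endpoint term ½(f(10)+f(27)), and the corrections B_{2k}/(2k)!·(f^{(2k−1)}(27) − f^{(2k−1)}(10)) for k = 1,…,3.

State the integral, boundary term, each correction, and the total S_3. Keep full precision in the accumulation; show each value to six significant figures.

S_3 ≈ 6645.00

∫_10^27 x^2 dx evaluates to 6227.67.
½[f(10) + f(27)] = ½[100.000 + 729.000] = 414.500.
So far: 6642.17.
Correction k=1: B_{2}/2! · (f^{(1)}(27) − f^{(1)}(10)) = 1/12 · (54.0000 − 20.0000) = 2.83333.
Running total after k=1: 6645.00.
Correction k=2: B_{4}/4! · (f^{(3)}(27) − f^{(3)}(10)) = −1/720 · (0.00000 − 0.00000) = 0.00000.
Running total after k=2: 6645.00.
Correction k=3: B_{6}/6! · (f^{(5)}(27) − f^{(5)}(10)) = 1/30240 · (0.00000 − 0.00000) = 0.00000.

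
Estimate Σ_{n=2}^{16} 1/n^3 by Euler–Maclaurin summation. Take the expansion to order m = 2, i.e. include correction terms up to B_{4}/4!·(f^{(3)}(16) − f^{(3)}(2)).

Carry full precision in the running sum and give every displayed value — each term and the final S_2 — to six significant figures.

Integral: ∫_2^16 1/x^3 dx = 0.123047.
Endpoint term: (f(2) + f(16))/2 = (0.125000 + 0.000244141)/2 = 0.0626221.
Running total after boundary: 0.185669.
Correction k=1: B_{2}/2! · (f^{(1)}(16) − f^{(1)}(2)) = 1/12 · (-4.57764e-05 − (-0.187500)) = 0.0156212.
Partial sum through k=1: 0.201290.
Correction k=2: B_{4}/4! · (f^{(3)}(16) − f^{(3)}(2)) = −1/720 · (-3.57628e-06 − (-0.937500)) = -0.00130208.

S_2 ≈ 0.199988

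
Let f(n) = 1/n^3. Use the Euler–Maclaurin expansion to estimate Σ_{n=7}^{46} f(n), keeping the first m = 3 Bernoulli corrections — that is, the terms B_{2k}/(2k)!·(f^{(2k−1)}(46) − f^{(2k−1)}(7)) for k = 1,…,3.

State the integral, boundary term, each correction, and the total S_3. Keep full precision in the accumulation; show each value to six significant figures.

S_3 ≈ 0.0115340

The integral term ∫_7^46 1/x^3 dx = 0.00996779.
Boundary: ½(f(7) + f(46)) = ½(0.00291545 + 1.02737e-05) = 0.00146286.
Running total after boundary: 0.0114306.
Correction k=1: B_{2}/2! · (f^{(1)}(46) − f^{(1)}(7)) = 1/12 · (-6.70023e-07 − (-0.00124948)) = 0.000104067.
Partial sum through k=1: 0.0115347.
Correction k=2: B_{4}/4! · (f^{(3)}(46) − f^{(3)}(7)) = −1/720 · (-6.33292e-09 − (-0.000509992)) = -7.08313e-07.
Partial sum through k=2: 0.0115340.
Correction k=3: B_{6}/6! · (f^{(5)}(46) − f^{(5)}(7)) = 1/30240 · (-1.25701e-10 − (-0.000437136)) = 1.44555e-08.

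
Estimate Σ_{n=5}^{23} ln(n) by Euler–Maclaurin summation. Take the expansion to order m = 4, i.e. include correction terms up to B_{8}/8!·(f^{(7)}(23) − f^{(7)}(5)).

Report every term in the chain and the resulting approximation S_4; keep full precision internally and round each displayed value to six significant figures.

∫_5^23 ln(x) dx evaluates to 46.0692.
½[f(5) + f(23)] = ½[1.60944 + 3.13549] = 2.37247.
Integral + boundary = 48.4416.
Correction k=1: B_{2}/2! · (f^{(1)}(23) − f^{(1)}(5)) = 1/12 · (0.0434783 − 0.200000) = -0.0130435.
After k=1: 48.4286.
Correction k=2: B_{4}/4! · (f^{(3)}(23) − f^{(3)}(5)) = −1/720 · (0.000164379 − 0.0160000) = 2.19939e-05.
After k=2: 48.4286.
Correction k=3: B_{6}/6! · (f^{(5)}(23) − f^{(5)}(5)) = 1/30240 · (3.72883e-06 − 0.00768000) = -2.53845e-07.
After k=3: 48.4286.
Correction k=4: B_{8}/8! · (f^{(7)}(23) − f^{(7)}(5)) = −1/1209600 · (2.11465e-07 − 0.00921600) = 7.61887e-09.

S_4 ≈ 48.4286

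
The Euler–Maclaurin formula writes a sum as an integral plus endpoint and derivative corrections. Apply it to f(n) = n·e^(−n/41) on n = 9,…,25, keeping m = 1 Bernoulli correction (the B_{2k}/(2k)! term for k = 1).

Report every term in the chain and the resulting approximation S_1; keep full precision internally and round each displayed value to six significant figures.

The integral term ∫_9^25 x·e^(−x/41) dx = 175.300.
Boundary: ½(f(9) + f(25)) = ½(7.22619 + 13.5871) = 10.4066.
So far: 185.707.
Correction k=1: B_{2}/2! · (f^{(1)}(25) − f^{(1)}(9)) = 1/12 · (0.212091 − 0.626662) = -0.0345476.

S_1 ≈ 185.672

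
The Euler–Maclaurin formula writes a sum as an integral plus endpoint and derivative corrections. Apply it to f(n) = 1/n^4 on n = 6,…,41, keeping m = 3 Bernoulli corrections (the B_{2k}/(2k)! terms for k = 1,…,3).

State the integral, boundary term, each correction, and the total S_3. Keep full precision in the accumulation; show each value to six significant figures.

The integral term ∫_6^41 1/x^4 dx = 0.00153837.
Endpoint term: (f(6) + f(41))/2 = (0.000771605 + 3.53887e-07)/2 = 0.000385979.
Running total after boundary: 0.00192435.
Correction k=1: B_{2}/2! · (f^{(1)}(41) − f^{(1)}(6)) = 1/12 · (-3.45256e-08 − (-0.000514403)) = 4.28641e-05.
Running total after k=1: 0.00196722.
Correction k=2: B_{4}/4! · (f^{(3)}(41) − f^{(3)}(6)) = −1/720 · (-6.16161e-10 − (-0.000428669)) = -5.95373e-07.
Running total after k=2: 0.00196662.
Correction k=3: B_{6}/6! · (f^{(5)}(41) − f^{(5)}(6)) = 1/30240 · (-2.05265e-11 − (-0.000666819)) = 2.20509e-08.

S_3 ≈ 0.00196664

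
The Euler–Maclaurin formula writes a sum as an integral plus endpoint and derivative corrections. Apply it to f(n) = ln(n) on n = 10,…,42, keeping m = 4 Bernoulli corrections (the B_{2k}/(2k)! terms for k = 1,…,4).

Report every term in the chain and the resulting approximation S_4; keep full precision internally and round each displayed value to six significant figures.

Integral: ∫_10^42 ln(x) dx = 101.956.
Boundary: ½(f(10) + f(42)) = ½(2.30259 + 3.73767) = 3.02013.
Integral + boundary = 104.976.
Order-1 term: 1/12 · (0.0238095 − 0.100000) = -0.00634921.
Running total after k=1: 104.970.
Order-2 term: −1/720 · (2.69949e-05 − 0.00200000) = 2.74028e-06.
Running total after k=2: 104.970.
Order-3 term: 1/30240 · (1.83639e-07 − 0.000240000) = -7.93044e-09.
Running total after k=3: 104.970.
Order-4 term: −1/1209600 · (3.12311e-09 − 7.20000e-05) = 5.95212e-11.

S_4 ≈ 104.970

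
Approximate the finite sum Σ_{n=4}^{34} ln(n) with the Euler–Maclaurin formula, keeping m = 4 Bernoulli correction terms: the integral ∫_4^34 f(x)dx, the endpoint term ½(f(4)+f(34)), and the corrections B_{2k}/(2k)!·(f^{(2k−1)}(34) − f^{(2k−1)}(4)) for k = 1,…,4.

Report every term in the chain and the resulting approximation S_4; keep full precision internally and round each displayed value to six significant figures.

S_4 ≈ 86.7891

The integral term ∫_4^34 ln(x) dx = 84.3511.
Boundary: ½(f(4) + f(34)) = ½(1.38629 + 3.52636) = 2.45633.
So far: 86.8074.
Order-1 term: 1/12 · (0.0294118 − 0.250000) = -0.0183824.
Partial sum through k=1: 86.7890.
Order-2 term: −1/720 · (5.08854e-05 − 0.0312500) = 4.33321e-05.
Partial sum through k=2: 86.7891.
Order-3 term: 1/30240 · (5.28222e-07 − 0.0234375) = -7.75032e-07.
Partial sum through k=3: 86.7891.
Order-4 term: −1/1209600 · (1.37082e-08 − 0.0439453) = 3.63304e-08.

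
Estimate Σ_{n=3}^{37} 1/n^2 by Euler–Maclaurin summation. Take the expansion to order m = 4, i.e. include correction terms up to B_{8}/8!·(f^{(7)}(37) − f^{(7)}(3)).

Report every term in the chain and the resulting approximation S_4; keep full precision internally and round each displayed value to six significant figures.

S_4 ≈ 0.368269

Integral: ∫_3^37 1/x^2 dx = 0.306306.
Boundary: ½(f(3) + f(37)) = ½(0.111111 + 0.000730460) = 0.0559208.
So far: 0.362227.
k=1: B_{2}/(2)! × [f^{(1)}(37) − f^{(1)}(3)] = 1/12 × (-3.94843e-05 − (-0.0740741)) = 0.00616955.
Running total after k=1: 0.368397.
k=2: B_{4}/(4)! × [f^{(3)}(37) − f^{(3)}(3)] = −1/720 × (-3.46101e-07 − (-0.0987654)) = -0.000137174.
Running total after k=2: 0.368259.
k=3: B_{6}/(6)! × [f^{(5)}(37) − f^{(5)}(3)] = 1/30240 × (-7.58439e-09 − (-0.329218)) = 1.08868e-05.
Running total after k=3: 0.368270.
k=4: B_{8}/(8)! × [f^{(7)}(37) − f^{(7)}(3)] = −1/1209600 × (-3.10245e-10 − (-2.04847)) = -1.69351e-06.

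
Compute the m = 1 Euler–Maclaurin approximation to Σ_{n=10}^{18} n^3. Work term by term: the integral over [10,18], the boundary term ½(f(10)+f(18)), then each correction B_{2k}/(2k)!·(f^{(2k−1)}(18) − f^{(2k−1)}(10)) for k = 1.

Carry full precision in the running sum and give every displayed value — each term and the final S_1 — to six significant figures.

S_1 ≈ 27216.0

Integral: ∫_10^18 x^3 dx = 23744.0.
Boundary: ½(f(10) + f(18)) = ½(1000.00 + 5832.00) = 3416.00.
Integral + boundary = 27160.0.
Correction k=1: B_{2}/2! · (f^{(1)}(18) − f^{(1)}(10)) = 1/12 · (972.000 − 300.000) = 56.0000.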